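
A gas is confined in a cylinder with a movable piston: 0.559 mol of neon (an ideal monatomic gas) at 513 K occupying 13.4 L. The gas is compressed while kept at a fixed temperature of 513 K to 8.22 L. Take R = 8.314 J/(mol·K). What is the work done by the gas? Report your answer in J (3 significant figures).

W ≈ -1170 J

Isothermal: W = nRT ln(V₂/V₁).
W = (0.559)(8.314)(513) × ln(8.22/13.4)
  = 2384 × -0.4887
W_by_gas = -1165 J.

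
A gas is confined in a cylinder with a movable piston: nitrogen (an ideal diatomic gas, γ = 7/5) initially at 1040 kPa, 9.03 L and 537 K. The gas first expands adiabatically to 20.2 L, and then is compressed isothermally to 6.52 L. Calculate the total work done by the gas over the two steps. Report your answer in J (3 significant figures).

W_total ≈ -1230 J

Step 1 (adiabatic): W = (P₁V₁ − P₂V₂)/(γ−1) = (9391 − 6805)/0.4 = 6464 J.
After step 1: P = 336.9 kPa, V = 20.2 L, T = 389.1 K.
Step 2 (isothermal): W = P₁V₁ ln(V₂/V₁) = (6805) ln(6.52/20.2) = -7696 J.
W_total = 6464 − 7696 = -1231 J.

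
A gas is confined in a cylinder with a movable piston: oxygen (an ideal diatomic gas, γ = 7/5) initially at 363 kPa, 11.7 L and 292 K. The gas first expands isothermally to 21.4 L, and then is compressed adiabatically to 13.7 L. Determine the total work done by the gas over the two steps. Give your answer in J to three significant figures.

W_total ≈ 491 J

Step 1 (isothermal): W = P₁V₁ ln(V₂/V₁) = (4247) ln(21.4/11.7) = 2564 J.
After step 1: P = 198.5 kPa, V = 21.4 L, T = 292 K.
Step 2 (adiabatic): W = (P₁V₁ − P₂V₂)/(γ−1) = (4247 − 5077)/0.4 = -2074 J.
W_total = 2564 − 2074 = 490.8 J.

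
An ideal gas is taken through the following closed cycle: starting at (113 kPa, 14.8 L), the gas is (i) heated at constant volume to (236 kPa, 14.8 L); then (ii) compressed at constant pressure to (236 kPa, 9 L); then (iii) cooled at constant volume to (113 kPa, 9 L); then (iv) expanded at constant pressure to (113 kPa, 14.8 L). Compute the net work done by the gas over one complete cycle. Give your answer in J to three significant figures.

W_net ≈ -713 J

Constant-volume legs do no work.
W(ii) = (236)(9 − 14.8) = -1369 J; W(iv) = (113)(14.8 − 9) = 655.4 J.
W_net = -1369 + 655.4 = -713.4 J (the counter-clockwise enclosed area).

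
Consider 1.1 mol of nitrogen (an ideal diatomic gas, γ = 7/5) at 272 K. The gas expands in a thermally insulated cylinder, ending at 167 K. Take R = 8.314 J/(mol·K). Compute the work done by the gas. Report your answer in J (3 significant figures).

Adiabatic ⇒ Q = 0, so W_by = −ΔU = nCᵥ(T₁ − T₂).
Cᵥ = 5R/2 = 20.79 J/(mol·K).
W = (1.1)(20.79)(272 − 167) = 2401 J.

W ≈ 2400 J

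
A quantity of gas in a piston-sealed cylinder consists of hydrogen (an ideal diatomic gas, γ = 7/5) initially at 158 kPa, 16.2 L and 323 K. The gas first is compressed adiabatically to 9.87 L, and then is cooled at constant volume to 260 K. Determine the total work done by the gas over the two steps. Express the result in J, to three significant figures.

Step 1 (adiabatic): W = (P₁V₁ − P₂V₂)/(γ−1) = (2560 − 3121)/0.4 = -1403 J.
Step 2 (isochoric): W = 0 (constant volume).
W_total = -1403 + 0 = -1403 J.

W_total ≈ -1400 J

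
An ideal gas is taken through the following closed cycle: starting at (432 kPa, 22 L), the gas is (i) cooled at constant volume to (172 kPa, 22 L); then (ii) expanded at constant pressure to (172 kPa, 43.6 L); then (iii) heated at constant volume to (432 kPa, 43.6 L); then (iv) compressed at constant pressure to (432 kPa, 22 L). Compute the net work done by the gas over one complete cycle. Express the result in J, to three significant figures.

Constant-volume legs do no work.
W(ii) = (172)(43.6 − 22) = 3715 J; W(iv) = (432)(22 − 43.6) = -9331 J.
W_net = 3715 − 9331 = -5616 J (the counter-clockwise enclosed area).

W_net ≈ -5620 J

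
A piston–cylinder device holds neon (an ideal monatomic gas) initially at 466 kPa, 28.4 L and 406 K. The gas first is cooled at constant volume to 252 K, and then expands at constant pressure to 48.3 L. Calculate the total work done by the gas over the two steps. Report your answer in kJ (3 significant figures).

W_total ≈ 5.76 kJ

Step 1 (isochoric): W = 0 (constant volume).
After step 1: P = 289.2 kPa (V unchanged).
Step 2 (isobaric): W = PΔV = (289.2 kPa)(48.3 − 28.4 L) = 5756 J.
W_total = 0 + 5756 = 5756 J.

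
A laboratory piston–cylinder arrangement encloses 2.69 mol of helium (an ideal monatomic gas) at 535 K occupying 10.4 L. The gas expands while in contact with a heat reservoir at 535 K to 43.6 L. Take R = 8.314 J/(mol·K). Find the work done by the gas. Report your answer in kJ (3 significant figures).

W ≈ 17.1 kJ

Isothermal: W = nRT ln(V₂/V₁).
W = (2.69)(8.314)(535) × ln(43.6/10.4)
  = 11965 × 1.433
W_by_gas = 17149 J.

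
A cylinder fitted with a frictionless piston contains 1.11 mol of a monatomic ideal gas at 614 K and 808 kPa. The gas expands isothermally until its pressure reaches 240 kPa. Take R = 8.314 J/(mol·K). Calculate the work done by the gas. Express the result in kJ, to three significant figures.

Isothermal process: W = nRT ln(V₂/V₁) = nRT ln(P₁/P₂).
W = (1.11)(8.314)(614) × ln(808/240)
  = 5666 × ln(3.367) = 5666 × 1.214
W_by_gas = 6878 J.

W ≈ 6.88 kJ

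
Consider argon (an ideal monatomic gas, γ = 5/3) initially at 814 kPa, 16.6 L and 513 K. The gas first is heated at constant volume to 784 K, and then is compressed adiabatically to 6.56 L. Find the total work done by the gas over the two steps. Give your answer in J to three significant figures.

W_total ≈ -26500 J

Step 1 (isochoric): W = 0 (constant volume).
After step 1: P = 1244 kPa (V unchanged).
Step 2 (adiabatic): W = (P₁V₁ − P₂V₂)/(γ−1) = (20651 − 38347)/0.667 = -26545 J.
W_total = 0 − 26545 = -26545 J.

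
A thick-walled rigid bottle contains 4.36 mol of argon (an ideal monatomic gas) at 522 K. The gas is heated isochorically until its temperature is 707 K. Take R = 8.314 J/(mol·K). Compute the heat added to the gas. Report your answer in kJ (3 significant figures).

Constant volume ⇒ W = 0, so Q = ΔU = nCᵥΔT with Cᵥ = 3R/2 = 12.47 J/(mol·K).
ΔU = (4.36)(12.47)(707 − 522) = 10059 J.

Q ≈ 10.1 kJ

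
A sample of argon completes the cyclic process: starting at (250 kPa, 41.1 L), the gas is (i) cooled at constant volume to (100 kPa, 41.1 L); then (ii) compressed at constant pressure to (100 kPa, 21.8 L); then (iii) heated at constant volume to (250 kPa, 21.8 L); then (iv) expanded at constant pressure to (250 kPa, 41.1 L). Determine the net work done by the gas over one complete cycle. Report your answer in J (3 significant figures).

Constant-volume legs do no work.
W(ii) = (100)(21.8 − 41.1) = -1930 J; W(iv) = (250)(41.1 − 21.8) = 4825 J.
W_net = -1930 + 4825 = 2895 J (the clockwise enclosed area).

W_net ≈ 2900 J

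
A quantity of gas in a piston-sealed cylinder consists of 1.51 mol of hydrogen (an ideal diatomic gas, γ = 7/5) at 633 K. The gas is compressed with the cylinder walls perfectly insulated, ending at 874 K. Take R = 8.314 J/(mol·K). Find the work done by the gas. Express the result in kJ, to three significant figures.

W ≈ -7.56 kJ

Adiabatic ⇒ Q = 0, so W_by = −ΔU = nCᵥ(T₁ − T₂).
Cᵥ = 5R/2 = 20.79 J/(mol·K).
W = (1.51)(20.79)(633 − 874) = -7564 J.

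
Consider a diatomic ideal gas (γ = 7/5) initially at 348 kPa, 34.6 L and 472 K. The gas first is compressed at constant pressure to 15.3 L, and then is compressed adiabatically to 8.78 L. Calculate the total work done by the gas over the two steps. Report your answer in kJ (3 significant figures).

Step 1 (isobaric): W = PΔV = (348 kPa)(15.3 − 34.6 L) = -6716 J.
After step 1: P = 348 kPa, V = 15.3 L, T = 208.7 K.
Step 2 (adiabatic): W = (P₁V₁ − P₂V₂)/(γ−1) = (5324 − 6649)/0.4 = -3311 J.
W_total = -6716 − 3311 = -10028 J.

W_total ≈ -10.0 kJ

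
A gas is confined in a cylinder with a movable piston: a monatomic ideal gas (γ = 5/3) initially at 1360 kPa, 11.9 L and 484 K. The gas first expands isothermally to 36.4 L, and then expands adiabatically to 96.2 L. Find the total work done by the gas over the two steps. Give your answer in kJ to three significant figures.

Step 1 (isothermal): W = P₁V₁ ln(V₂/V₁) = (16184) ln(36.4/11.9) = 18094 J.
After step 1: P = 444.6 kPa, V = 36.4 L, T = 484 K.
Step 2 (adiabatic): W = (P₁V₁ − P₂V₂)/(γ−1) = (16184 − 8466)/0.667 = 11576 J.
W_total = 18094 + 11576 = 29670 J.

W_total ≈ 29.7 kJ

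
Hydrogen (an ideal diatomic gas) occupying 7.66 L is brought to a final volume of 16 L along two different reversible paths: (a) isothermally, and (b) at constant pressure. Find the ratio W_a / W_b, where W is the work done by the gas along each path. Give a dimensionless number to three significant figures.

Path (a) isothermal: W = P₁V₁ ln(V₂/V₁) → W_a/(P₁V₁) = 0.7366.
Path (b) isobaric: W = P₁(V₂ − V₁) → W_b/(P₁V₁) = 1.089.
W_a / W_b = 0.7366 / 1.089 = 0.6765.

W_a / W_b ≈ 0.677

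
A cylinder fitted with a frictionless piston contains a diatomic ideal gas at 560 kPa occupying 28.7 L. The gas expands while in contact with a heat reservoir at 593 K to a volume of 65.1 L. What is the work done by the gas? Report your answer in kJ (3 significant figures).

W ≈ 13.2 kJ

Isothermal: W = nRT ln(V₂/V₁) = P₁V₁ ln(V₂/V₁).
P₁V₁ = (560 kPa)(28.7 L) = 16072 J.
W = 16072 × ln(65.1/28.7) = 16072 × 0.819
W_by_gas = 13163 J.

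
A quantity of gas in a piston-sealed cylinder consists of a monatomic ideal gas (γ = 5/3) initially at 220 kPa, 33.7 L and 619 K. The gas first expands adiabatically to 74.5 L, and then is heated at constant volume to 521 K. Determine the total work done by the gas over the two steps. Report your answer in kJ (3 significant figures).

Step 1 (adiabatic): W = (P₁V₁ − P₂V₂)/(γ−1) = (7414 − 4369)/0.667 = 4568 J.
Step 2 (isochoric): W = 0 (constant volume).
W_total = 4568 + 0 = 4568 J.

W_total ≈ 4.57 kJ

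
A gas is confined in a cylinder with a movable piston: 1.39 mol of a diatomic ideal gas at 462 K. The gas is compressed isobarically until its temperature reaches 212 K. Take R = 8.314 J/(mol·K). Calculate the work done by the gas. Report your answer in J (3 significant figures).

Isobaric: W = P ΔV = nR ΔT.
W = (1.39)(8.314)(212 − 462) = -2889 J.

W ≈ -2890 J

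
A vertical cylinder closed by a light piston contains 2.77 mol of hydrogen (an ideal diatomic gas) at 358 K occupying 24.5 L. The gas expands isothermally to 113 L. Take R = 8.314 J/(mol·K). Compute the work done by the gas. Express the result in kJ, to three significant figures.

Isothermal: W = nRT ln(V₂/V₁).
W = (2.77)(8.314)(358) × ln(113/24.5)
  = 8245 × 1.529
W_by_gas = 12604 J.

W ≈ 12.6 kJ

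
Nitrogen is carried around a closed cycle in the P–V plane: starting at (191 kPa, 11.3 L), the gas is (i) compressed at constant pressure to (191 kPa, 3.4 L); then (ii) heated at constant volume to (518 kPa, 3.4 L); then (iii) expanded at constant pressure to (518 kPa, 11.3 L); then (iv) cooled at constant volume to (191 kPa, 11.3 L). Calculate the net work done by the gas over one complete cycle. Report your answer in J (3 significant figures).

Constant-volume legs do no work.
W(i) = (191)(3.4 − 11.3) = -1509 J; W(iii) = (518)(11.3 − 3.4) = 4092 J.
W_net = -1509 + 4092 = 2583 J (the clockwise enclosed area).

W_net ≈ 2580 J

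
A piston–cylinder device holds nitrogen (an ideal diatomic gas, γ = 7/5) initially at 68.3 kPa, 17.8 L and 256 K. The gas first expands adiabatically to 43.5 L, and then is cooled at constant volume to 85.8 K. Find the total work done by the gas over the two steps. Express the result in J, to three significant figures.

Step 1 (adiabatic): W = (P₁V₁ − P₂V₂)/(γ−1) = (1216 − 850.4)/0.4 = 913.4 J.
Step 2 (isochoric): W = 0 (constant volume).
W_total = 913.4 + 0 = 913.4 J.

W_total ≈ 913 J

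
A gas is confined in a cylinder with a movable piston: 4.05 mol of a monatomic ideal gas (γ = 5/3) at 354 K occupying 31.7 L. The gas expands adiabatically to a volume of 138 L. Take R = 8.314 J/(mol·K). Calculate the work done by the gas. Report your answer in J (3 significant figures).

Adiabatic: TV^(γ−1) = const with γ = 5/3.
T₂ = T₁ (V₁/V₂)^(γ−1) = 354 × (31.7/138)^0.667 = 354 × 0.3751 = 132.8 K.
W_by = nCᵥ(T₁ − T₂) = (4.05)(12.47)(354 − 132.8) = 11173 J.

W ≈ 11200 J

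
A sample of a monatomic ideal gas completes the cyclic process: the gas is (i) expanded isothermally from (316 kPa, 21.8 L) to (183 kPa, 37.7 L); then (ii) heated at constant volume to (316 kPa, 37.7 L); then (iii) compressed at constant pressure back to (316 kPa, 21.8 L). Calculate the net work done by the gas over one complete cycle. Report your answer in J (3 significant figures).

W_net ≈ -1250 J

Leg (i): W = PᵢVᵢ ln(V_f/Vᵢ) = (6889) ln(37.7/21.8) = 3773 J.
Leg (ii): W = 0.
Leg (iii): W = PΔV = (316)(21.8 − 37.7) = -5024 J.
W_net = 3773 − 5024 = -1251 J.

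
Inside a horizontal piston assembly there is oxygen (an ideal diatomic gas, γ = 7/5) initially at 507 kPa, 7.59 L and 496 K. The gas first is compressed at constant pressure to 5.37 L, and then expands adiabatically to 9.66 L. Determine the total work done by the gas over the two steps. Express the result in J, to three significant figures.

W_total ≈ 299 J

Step 1 (isobaric): W = PΔV = (507 kPa)(5.37 − 7.59 L) = -1126 J.
After step 1: P = 507 kPa, V = 5.37 L, T = 350.9 K.
Step 2 (adiabatic): W = (P₁V₁ − P₂V₂)/(γ−1) = (2723 − 2153)/0.4 = 1425 J.
W_total = -1126 + 1425 = 299.2 J.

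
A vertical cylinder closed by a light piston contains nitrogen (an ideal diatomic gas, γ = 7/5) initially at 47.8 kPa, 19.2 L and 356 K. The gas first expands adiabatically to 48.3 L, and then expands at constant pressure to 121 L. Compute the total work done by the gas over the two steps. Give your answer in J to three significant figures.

W_total ≈ 1660 J

Step 1 (adiabatic): W = (P₁V₁ − P₂V₂)/(γ−1) = (917.8 − 634.6)/0.4 = 708 J.
After step 1: P = 13.14 kPa, V = 48.3 L, T = 246.1 K.
Step 2 (isobaric): W = PΔV = (13.14 kPa)(121 − 48.3 L) = 955.1 J.
W_total = 708 + 955.1 = 1663 J.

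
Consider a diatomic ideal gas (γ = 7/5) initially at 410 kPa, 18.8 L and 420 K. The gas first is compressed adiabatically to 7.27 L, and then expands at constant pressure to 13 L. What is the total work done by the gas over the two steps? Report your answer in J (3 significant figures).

Step 1 (adiabatic): W = (P₁V₁ − P₂V₂)/(γ−1) = (7708 − 11272)/0.4 = -8909 J.
After step 1: P = 1550 kPa, V = 7.27 L, T = 614.2 K.
Step 2 (isobaric): W = PΔV = (1550 kPa)(13 − 7.27 L) = 8884 J.
W_total = -8909 + 8884 = -25.3 J.

W_total ≈ -25.3 J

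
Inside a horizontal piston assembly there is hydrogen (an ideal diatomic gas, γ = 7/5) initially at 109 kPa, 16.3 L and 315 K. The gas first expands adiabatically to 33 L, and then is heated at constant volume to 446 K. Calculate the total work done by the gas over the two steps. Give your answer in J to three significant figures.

W_total ≈ 1090 J

Step 1 (adiabatic): W = (P₁V₁ − P₂V₂)/(γ−1) = (1777 − 1340)/0.4 = 1092 J.
Step 2 (isochoric): W = 0 (constant volume).
W_total = 1092 + 0 = 1092 J.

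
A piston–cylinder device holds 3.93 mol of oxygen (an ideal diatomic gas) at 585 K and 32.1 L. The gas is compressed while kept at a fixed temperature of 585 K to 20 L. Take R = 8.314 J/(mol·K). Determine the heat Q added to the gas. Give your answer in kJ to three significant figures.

Isothermal ⇒ ΔU = 0, so Q = W = nRT ln(V₂/V₁).
Q = (3.93)(8.314)(585) ln(20/32.1) = 19114 × -0.4731 = -9043 J.

Q ≈ -9.04 kJ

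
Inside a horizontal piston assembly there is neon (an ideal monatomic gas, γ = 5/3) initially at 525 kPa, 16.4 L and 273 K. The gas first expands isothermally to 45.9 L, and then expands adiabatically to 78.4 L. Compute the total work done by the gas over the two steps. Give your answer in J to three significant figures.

Step 1 (isothermal): W = P₁V₁ ln(V₂/V₁) = (8610) ln(45.9/16.4) = 8861 J.
After step 1: P = 187.6 kPa, V = 45.9 L, T = 273 K.
Step 2 (adiabatic): W = (P₁V₁ − P₂V₂)/(γ−1) = (8610 − 6026)/0.667 = 3877 J.
W_total = 8861 + 3877 = 12738 J.

W_total ≈ 12700 J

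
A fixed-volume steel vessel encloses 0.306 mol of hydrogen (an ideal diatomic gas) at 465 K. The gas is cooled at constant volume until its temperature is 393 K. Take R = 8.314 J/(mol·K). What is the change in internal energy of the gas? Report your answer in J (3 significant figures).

ΔU ≈ -458 J

Constant volume ⇒ W = 0, so Q = ΔU = nCᵥΔT with Cᵥ = 5R/2 = 20.79 J/(mol·K).
ΔU = (0.306)(20.79)(393 − 465) = -457.9 J.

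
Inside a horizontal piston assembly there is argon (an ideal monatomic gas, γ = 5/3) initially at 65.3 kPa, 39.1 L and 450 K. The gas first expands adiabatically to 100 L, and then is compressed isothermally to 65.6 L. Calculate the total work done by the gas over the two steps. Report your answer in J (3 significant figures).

Step 1 (adiabatic): W = (P₁V₁ − P₂V₂)/(γ−1) = (2553 − 1365)/0.667 = 1782 J.
After step 1: P = 13.65 kPa, V = 100 L, T = 240.6 K.
Step 2 (isothermal): W = P₁V₁ ln(V₂/V₁) = (1365) ln(65.6/100) = -575.6 J.
W_total = 1782 − 575.6 = 1206 J.

W_total ≈ 1210 J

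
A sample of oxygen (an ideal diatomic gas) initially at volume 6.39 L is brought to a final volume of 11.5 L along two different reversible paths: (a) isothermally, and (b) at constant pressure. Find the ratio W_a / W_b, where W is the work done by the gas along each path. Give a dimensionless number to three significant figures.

Path (a) isothermal: W = P₁V₁ ln(V₂/V₁) → W_a/(P₁V₁) = 0.5876.
Path (b) isobaric: W = P₁(V₂ − V₁) → W_b/(P₁V₁) = 0.7997.
W_a / W_b = 0.5876 / 0.7997 = 0.7348.

W_a / W_b ≈ 0.735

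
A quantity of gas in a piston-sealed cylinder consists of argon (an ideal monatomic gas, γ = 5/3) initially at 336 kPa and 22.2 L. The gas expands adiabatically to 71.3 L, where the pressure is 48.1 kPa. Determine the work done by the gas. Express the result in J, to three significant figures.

W ≈ 6040 J

Adiabatic: W = (P₁V₁ − P₂V₂)/(γ − 1) with γ = 5/3.
P₁V₁ = 7459 J, P₂V₂ = 3430 J.
W = (7459 − 3430) / 0.6667 = 6045 J.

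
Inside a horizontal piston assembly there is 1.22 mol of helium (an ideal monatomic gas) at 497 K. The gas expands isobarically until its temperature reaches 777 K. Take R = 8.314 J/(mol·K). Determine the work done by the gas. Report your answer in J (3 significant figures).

Isobaric: W = P ΔV = nR ΔT.
W = (1.22)(8.314)(777 − 497) = 2840 J.

W ≈ 2840 J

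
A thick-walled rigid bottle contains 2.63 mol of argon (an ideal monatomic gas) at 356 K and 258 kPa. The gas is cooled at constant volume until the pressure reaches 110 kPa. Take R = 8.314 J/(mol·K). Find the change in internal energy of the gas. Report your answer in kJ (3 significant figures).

Constant volume ⇒ W = 0, so Q = ΔU = nCᵥΔT with Cᵥ = 3R/2 = 12.47 J/(mol·K).
At constant V, T₂/T₁ = P₂/P₁ ⇒ ΔT = T₁(P₂/P₁ − 1) = 356·(110/258 − 1) = -204.2 K.
ΔU = (2.63)(12.47)(-204.2) = -6698 J.

ΔU ≈ -6.70 kJ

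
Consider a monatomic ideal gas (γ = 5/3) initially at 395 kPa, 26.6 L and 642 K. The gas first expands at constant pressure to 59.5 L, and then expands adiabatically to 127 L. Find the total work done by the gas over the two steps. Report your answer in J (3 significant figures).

W_total ≈ 27000 J

Step 1 (isobaric): W = PΔV = (395 kPa)(59.5 − 26.6 L) = 12996 J.
After step 1: P = 395 kPa, V = 59.5 L, T = 1436 K.
Step 2 (adiabatic): W = (P₁V₁ − P₂V₂)/(γ−1) = (23502 − 14177)/0.667 = 13988 J.
W_total = 12996 + 13988 = 26983 J.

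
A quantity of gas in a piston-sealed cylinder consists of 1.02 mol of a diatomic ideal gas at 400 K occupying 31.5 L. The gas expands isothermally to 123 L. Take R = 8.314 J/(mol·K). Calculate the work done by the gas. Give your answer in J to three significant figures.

Isothermal: W = nRT ln(V₂/V₁).
W = (1.02)(8.314)(400) × ln(123/31.5)
  = 3392 × 1.362
W_by_gas = 4621 J.

W ≈ 4620 J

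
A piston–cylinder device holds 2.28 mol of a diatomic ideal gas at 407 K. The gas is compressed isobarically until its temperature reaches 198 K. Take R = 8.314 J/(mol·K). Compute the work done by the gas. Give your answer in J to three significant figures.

W ≈ -3960 J

Isobaric: W = P ΔV = nR ΔT.
W = (2.28)(8.314)(198 − 407) = -3962 J.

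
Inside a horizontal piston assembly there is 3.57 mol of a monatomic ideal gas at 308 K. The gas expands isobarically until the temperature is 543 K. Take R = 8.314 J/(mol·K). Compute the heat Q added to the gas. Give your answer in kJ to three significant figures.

Q ≈ 17.4 kJ

Isobaric: W = nRΔT = (3.57)(8.314)(235) = 6975 J.
ΔU = nCᵥΔT with Cᵥ = 3R/2: ΔU = (3.57)(12.47)(235) = 10463 J.
Q = ΔU + W = 10463 + 6975 = 17438 J.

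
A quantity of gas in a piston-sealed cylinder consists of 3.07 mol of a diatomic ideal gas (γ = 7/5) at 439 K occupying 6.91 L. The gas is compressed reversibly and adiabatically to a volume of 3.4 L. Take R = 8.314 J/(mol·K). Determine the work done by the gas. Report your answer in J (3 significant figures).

Adiabatic: TV^(γ−1) = const with γ = 7/5.
T₂ = T₁ (V₁/V₂)^(γ−1) = 439 × (6.91/3.4)^0.4 = 439 × 1.328 = 583 K.
W_by = nCᵥ(T₁ − T₂) = (3.07)(20.79)(439 − 583) = -9188 J.

W ≈ -9190 J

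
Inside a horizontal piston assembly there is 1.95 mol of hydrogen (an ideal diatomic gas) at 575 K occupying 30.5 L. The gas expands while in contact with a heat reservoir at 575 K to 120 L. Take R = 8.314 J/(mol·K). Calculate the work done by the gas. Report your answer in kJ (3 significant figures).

Isothermal: W = nRT ln(V₂/V₁).
W = (1.95)(8.314)(575) × ln(120/30.5)
  = 9322 × 1.37
W_by_gas = 12769 J.

W ≈ 12.8 kJ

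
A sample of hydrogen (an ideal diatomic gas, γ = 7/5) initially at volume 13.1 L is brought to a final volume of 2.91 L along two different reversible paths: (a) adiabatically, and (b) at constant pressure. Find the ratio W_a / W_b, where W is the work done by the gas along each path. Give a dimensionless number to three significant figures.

Path (a) adiabatic: W = P₁V₁(1 − (V₁/V₂)^(γ−1))/(γ−1) → W_a/(P₁V₁) = -2.063.
Path (b) isobaric: W = P₁(V₂ − V₁) → W_b/(P₁V₁) = -0.7779.
W_a / W_b = -2.063 / -0.7779 = 2.653.

W_a / W_b ≈ 2.65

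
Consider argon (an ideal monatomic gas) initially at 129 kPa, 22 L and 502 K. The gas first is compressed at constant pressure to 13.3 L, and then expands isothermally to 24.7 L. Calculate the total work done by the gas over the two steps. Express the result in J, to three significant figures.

W_total ≈ -60.2 J

Step 1 (isobaric): W = PΔV = (129 kPa)(13.3 − 22 L) = -1122 J.
After step 1: P = 129 kPa, V = 13.3 L, T = 303.5 K.
Step 2 (isothermal): W = P₁V₁ ln(V₂/V₁) = (1716) ln(24.7/13.3) = 1062 J.
W_total = -1122 + 1062 = -60.21 J.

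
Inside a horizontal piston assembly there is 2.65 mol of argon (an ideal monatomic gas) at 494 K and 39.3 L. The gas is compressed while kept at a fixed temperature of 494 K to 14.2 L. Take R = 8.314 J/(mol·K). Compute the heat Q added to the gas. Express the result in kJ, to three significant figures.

Isothermal ⇒ ΔU = 0, so Q = W = nRT ln(V₂/V₁).
Q = (2.65)(8.314)(494) ln(14.2/39.3) = 10884 × -1.018 = -11080 J.

Q ≈ -11.1 kJ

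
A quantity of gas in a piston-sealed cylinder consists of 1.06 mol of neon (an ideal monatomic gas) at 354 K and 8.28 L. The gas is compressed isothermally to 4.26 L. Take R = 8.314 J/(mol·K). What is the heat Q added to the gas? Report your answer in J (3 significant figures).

Q ≈ -2070 J

Isothermal ⇒ ΔU = 0, so Q = W = nRT ln(V₂/V₁).
Q = (1.06)(8.314)(354) ln(4.26/8.28) = 3120 × -0.6646 = -2073 J.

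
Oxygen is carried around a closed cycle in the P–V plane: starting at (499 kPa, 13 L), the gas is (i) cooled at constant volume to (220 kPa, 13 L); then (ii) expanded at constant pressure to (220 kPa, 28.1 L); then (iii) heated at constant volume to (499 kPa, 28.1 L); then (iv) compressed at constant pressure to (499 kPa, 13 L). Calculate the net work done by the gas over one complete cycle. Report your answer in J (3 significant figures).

W_net ≈ -4210 J

Constant-volume legs do no work.
W(ii) = (220)(28.1 − 13) = 3322 J; W(iv) = (499)(13 − 28.1) = -7535 J.
W_net = 3322 − 7535 = -4213 J (the counter-clockwise enclosed area).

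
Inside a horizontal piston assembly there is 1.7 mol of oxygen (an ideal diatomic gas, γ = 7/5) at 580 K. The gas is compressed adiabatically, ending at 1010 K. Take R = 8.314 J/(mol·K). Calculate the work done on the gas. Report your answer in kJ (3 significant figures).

Adiabatic ⇒ Q = 0, so W_by = −ΔU = nCᵥ(T₁ − T₂).
Cᵥ = 5R/2 = 20.79 J/(mol·K).
W = (1.7)(20.79)(580 − 1010) = -15194 J.
Work on gas = −W_by = 15194 J.

W ≈ 15.2 kJ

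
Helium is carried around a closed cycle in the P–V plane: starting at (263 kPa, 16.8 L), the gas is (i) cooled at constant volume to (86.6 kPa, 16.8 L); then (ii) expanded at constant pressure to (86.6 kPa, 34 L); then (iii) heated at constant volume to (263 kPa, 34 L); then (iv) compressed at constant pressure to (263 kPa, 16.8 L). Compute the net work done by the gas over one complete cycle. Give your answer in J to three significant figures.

W_net ≈ -3030 J

Constant-volume legs do no work.
W(ii) = (86.6)(34 − 16.8) = 1490 J; W(iv) = (263)(16.8 − 34) = -4524 J.
W_net = 1490 − 4524 = -3034 J (the counter-clockwise enclosed area).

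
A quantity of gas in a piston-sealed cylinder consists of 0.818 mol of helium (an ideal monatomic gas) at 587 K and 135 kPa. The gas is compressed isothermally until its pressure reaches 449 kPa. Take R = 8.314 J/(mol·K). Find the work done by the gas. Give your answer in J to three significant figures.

Isothermal process: W = nRT ln(V₂/V₁) = nRT ln(P₁/P₂).
W = (0.818)(8.314)(587) × ln(135/449)
  = 3992 × ln(0.3007) = 3992 × -1.202
W_by_gas = -4797 J.

W ≈ -4800 J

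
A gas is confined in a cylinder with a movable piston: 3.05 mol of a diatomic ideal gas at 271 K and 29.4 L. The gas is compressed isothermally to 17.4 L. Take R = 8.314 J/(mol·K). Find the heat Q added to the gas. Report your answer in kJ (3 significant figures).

Isothermal ⇒ ΔU = 0, so Q = W = nRT ln(V₂/V₁).
Q = (3.05)(8.314)(271) ln(17.4/29.4) = 6872 × -0.5245 = -3604 J.

Q ≈ -3.60 kJ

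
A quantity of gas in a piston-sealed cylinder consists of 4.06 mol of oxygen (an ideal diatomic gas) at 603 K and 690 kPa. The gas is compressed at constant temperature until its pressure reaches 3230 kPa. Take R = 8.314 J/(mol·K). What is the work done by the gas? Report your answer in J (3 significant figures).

Isothermal process: W = nRT ln(V₂/V₁) = nRT ln(P₁/P₂).
W = (4.06)(8.314)(603) × ln(690/3230)
  = 20354 × ln(0.2136) = 20354 × -1.544
W_by_gas = -31418 J.

W ≈ -31400 J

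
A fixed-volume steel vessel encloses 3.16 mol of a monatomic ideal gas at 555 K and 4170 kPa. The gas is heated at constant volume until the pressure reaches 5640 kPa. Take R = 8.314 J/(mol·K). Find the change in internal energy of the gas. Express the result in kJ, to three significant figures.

ΔU ≈ 7.71 kJ

Constant volume ⇒ W = 0, so Q = ΔU = nCᵥΔT with Cᵥ = 3R/2 = 12.47 J/(mol·K).
At constant V, T₂/T₁ = P₂/P₁ ⇒ ΔT = T₁(P₂/P₁ − 1) = 555·(5640/4170 − 1) = 195.6 K.
ΔU = (3.16)(12.47)(195.6) = 7710 J.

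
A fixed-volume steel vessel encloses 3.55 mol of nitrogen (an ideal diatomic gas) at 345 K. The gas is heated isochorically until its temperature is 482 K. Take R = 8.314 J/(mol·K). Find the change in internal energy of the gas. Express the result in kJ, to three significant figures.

ΔU ≈ 10.1 kJ

Constant volume ⇒ W = 0, so Q = ΔU = nCᵥΔT with Cᵥ = 5R/2 = 20.79 J/(mol·K).
ΔU = (3.55)(20.79)(482 − 345) = 10109 J.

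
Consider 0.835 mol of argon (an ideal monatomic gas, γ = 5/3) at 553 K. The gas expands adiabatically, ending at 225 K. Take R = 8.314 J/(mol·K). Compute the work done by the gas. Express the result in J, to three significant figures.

Adiabatic ⇒ Q = 0, so W_by = −ΔU = nCᵥ(T₁ − T₂).
Cᵥ = 3R/2 = 12.47 J/(mol·K).
W = (0.835)(12.47)(553 − 225) = 3416 J.

W ≈ 3420 J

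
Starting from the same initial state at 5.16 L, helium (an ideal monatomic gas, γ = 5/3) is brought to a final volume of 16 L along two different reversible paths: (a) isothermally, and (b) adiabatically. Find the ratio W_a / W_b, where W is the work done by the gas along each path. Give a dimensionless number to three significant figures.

W_a / W_b ≈ 1.42

Path (a) isothermal: W = P₁V₁ ln(V₂/V₁) → W_a/(P₁V₁) = 1.132.
Path (b) adiabatic: W = P₁V₁(1 − (V₁/V₂)^(γ−1))/(γ−1) → W_b/(P₁V₁) = 0.7946.
W_a / W_b = 1.132 / 0.7946 = 1.424.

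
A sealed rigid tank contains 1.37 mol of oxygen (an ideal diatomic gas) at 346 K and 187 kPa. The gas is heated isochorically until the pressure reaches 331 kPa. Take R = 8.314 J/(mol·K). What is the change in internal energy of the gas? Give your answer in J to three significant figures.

Constant volume ⇒ W = 0, so Q = ΔU = nCᵥΔT with Cᵥ = 5R/2 = 20.79 J/(mol·K).
At constant V, T₂/T₁ = P₂/P₁ ⇒ ΔT = T₁(P₂/P₁ − 1) = 346·(331/187 − 1) = 266.4 K.
ΔU = (1.37)(20.79)(266.4) = 7587 J.

ΔU ≈ 7590 J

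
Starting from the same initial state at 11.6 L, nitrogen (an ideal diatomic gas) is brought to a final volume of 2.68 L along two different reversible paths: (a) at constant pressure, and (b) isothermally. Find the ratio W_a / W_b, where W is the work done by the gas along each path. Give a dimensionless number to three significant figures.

W_a / W_b ≈ 0.525

Path (a) isobaric: W = P₁(V₂ − V₁) → W_a/(P₁V₁) = -0.769.
Path (b) isothermal: W = P₁V₁ ln(V₂/V₁) → W_b/(P₁V₁) = -1.465.
W_a / W_b = -0.769 / -1.465 = 0.5248.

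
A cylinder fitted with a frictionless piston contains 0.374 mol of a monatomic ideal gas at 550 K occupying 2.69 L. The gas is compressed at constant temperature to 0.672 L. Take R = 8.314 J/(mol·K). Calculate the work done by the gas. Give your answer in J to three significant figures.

W ≈ -2370 J

Isothermal: W = nRT ln(V₂/V₁).
W = (0.374)(8.314)(550) × ln(0.672/2.69)
  = 1710 × -1.387
W_by_gas = -2372 J.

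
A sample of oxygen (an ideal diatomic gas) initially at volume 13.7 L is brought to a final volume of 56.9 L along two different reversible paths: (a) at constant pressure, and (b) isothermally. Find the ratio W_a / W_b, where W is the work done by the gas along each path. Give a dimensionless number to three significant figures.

W_a / W_b ≈ 2.21

Path (a) isobaric: W = P₁(V₂ − V₁) → W_a/(P₁V₁) = 3.153.
Path (b) isothermal: W = P₁V₁ ln(V₂/V₁) → W_b/(P₁V₁) = 1.424.
W_a / W_b = 3.153 / 1.424 = 2.215.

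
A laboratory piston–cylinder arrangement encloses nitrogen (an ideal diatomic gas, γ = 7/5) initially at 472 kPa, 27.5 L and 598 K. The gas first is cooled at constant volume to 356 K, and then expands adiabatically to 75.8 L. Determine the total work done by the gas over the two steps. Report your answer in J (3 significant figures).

W_total ≈ 6440 J

Step 1 (isochoric): W = 0 (constant volume).
After step 1: P = 281 kPa (V unchanged).
Step 2 (adiabatic): W = (P₁V₁ − P₂V₂)/(γ−1) = (7727 − 5151)/0.4 = 6441 J.
W_total = 0 + 6441 = 6441 J.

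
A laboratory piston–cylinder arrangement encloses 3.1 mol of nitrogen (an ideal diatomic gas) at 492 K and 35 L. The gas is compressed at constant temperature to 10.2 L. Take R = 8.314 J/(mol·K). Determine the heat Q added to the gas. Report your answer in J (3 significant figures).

Isothermal ⇒ ΔU = 0, so Q = W = nRT ln(V₂/V₁).
Q = (3.1)(8.314)(492) ln(10.2/35) = 12681 × -1.233 = -15635 J.

Q ≈ -15600 J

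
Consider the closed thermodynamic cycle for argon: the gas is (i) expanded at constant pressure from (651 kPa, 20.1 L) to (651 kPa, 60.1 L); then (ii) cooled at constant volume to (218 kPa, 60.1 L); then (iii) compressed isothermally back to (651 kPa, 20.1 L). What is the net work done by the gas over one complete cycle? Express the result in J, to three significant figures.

Leg (i): W = PΔV = (651)(60.1 − 20.1) = 26040 J.
Leg (ii): W = 0.
Leg (iii): W = PᵢVᵢ ln(V_f/Vᵢ) = (13102) ln(20.1/60.1) = -14350 J.
W_net = 26040 − 14350 = 11690 J.

W_net ≈ 11700 J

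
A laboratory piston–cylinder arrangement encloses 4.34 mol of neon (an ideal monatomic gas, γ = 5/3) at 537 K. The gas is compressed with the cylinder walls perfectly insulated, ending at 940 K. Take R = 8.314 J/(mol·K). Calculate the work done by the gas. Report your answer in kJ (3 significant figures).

Adiabatic ⇒ Q = 0, so W_by = −ΔU = nCᵥ(T₁ − T₂).
Cᵥ = 3R/2 = 12.47 J/(mol·K).
W = (4.34)(12.47)(537 − 940) = -21812 J.

W ≈ -21.8 kJ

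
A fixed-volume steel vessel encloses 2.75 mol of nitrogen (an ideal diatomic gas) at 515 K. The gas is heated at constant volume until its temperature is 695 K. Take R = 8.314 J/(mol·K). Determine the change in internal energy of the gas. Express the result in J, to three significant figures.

ΔU ≈ 10300 J

Constant volume ⇒ W = 0, so Q = ΔU = nCᵥΔT with Cᵥ = 5R/2 = 20.79 J/(mol·K).
ΔU = (2.75)(20.79)(695 − 515) = 10289 J.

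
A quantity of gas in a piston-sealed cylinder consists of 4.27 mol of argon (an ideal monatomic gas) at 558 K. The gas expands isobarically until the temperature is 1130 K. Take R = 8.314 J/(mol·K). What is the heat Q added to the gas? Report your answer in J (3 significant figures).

Q ≈ 50800 J

Isobaric: W = nRΔT = (4.27)(8.314)(572) = 20306 J.
ΔU = nCᵥΔT with Cᵥ = 3R/2: ΔU = (4.27)(12.47)(572) = 30460 J.
Q = ΔU + W = 30460 + 20306 = 50766 J.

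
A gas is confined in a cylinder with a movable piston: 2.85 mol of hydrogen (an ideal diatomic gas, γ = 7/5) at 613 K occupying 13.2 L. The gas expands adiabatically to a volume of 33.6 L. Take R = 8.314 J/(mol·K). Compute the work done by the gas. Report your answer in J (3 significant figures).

W ≈ 11300 J

Adiabatic: TV^(γ−1) = const with γ = 7/5.
T₂ = T₁ (V₁/V₂)^(γ−1) = 613 × (13.2/33.6)^0.4 = 613 × 0.6882 = 421.8 K.
W_by = nCᵥ(T₁ − T₂) = (2.85)(20.79)(613 − 421.8) = 11323 J.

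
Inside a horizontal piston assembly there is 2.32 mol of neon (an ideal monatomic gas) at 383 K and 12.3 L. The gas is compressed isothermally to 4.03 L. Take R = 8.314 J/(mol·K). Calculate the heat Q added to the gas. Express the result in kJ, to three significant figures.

Q ≈ -8.24 kJ

Isothermal ⇒ ΔU = 0, so Q = W = nRT ln(V₂/V₁).
Q = (2.32)(8.314)(383) ln(4.03/12.3) = 7387 × -1.116 = -8243 J.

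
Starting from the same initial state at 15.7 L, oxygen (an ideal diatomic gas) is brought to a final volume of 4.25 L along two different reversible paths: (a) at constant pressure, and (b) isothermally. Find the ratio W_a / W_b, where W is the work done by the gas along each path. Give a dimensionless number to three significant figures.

W_a / W_b ≈ 0.558

Path (a) isobaric: W = P₁(V₂ − V₁) → W_a/(P₁V₁) = -0.7293.
Path (b) isothermal: W = P₁V₁ ln(V₂/V₁) → W_b/(P₁V₁) = -1.307.
W_a / W_b = -0.7293 / -1.307 = 0.5581.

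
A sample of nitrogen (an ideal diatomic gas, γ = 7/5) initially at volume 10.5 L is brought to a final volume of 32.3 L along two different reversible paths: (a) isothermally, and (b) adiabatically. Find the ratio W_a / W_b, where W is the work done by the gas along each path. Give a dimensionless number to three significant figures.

Path (a) isothermal: W = P₁V₁ ln(V₂/V₁) → W_a/(P₁V₁) = 1.124.
Path (b) adiabatic: W = P₁V₁(1 − (V₁/V₂)^(γ−1))/(γ−1) → W_b/(P₁V₁) = 0.9051.
W_a / W_b = 1.124 / 0.9051 = 1.242.

W_a / W_b ≈ 1.24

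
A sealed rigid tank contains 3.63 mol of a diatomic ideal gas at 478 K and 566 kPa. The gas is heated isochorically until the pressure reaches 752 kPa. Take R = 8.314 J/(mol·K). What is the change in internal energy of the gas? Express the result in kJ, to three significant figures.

Constant volume ⇒ W = 0, so Q = ΔU = nCᵥΔT with Cᵥ = 5R/2 = 20.79 J/(mol·K).
At constant V, T₂/T₁ = P₂/P₁ ⇒ ΔT = T₁(P₂/P₁ − 1) = 478·(752/566 − 1) = 157.1 K.
ΔU = (3.63)(20.79)(157.1) = 11852 J.

ΔU ≈ 11.9 kJ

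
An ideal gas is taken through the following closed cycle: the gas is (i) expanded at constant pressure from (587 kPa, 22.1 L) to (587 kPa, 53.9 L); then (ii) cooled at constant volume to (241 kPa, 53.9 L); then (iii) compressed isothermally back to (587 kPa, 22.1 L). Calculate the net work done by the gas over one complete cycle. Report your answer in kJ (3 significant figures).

Leg (i): W = PΔV = (587)(53.9 − 22.1) = 18667 J.
Leg (ii): W = 0.
Leg (iii): W = PᵢVᵢ ln(V_f/Vᵢ) = (12990) ln(22.1/53.9) = -11581 J.
W_net = 18667 − 11581 = 7085 J.

W_net ≈ 7.09 kJ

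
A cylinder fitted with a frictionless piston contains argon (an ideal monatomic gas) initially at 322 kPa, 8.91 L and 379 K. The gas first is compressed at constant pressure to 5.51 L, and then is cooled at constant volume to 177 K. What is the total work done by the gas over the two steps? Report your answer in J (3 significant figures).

W_total ≈ -1090 J

Step 1 (isobaric): W = PΔV = (322 kPa)(5.51 − 8.91 L) = -1095 J.
Step 2 (isochoric): W = 0 (constant volume).
W_total = -1095 + 0 = -1095 J.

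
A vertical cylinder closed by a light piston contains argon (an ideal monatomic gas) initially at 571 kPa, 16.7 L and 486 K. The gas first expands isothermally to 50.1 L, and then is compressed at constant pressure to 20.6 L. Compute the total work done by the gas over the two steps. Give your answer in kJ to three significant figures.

Step 1 (isothermal): W = P₁V₁ ln(V₂/V₁) = (9536) ln(50.1/16.7) = 10476 J.
After step 1: P = 190.3 kPa, V = 50.1 L, T = 486 K.
Step 2 (isobaric): W = PΔV = (190.3 kPa)(20.6 − 50.1 L) = -5615 J.
W_total = 10476 − 5615 = 4861 J.

W_total ≈ 4.86 kJ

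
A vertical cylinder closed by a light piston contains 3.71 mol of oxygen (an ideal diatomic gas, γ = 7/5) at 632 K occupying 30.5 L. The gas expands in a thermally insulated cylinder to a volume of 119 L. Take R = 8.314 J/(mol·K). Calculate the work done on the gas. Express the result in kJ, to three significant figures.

Adiabatic: TV^(γ−1) = const with γ = 7/5.
T₂ = T₁ (V₁/V₂)^(γ−1) = 632 × (30.5/119)^0.4 = 632 × 0.5801 = 366.6 K.
W_by = nCᵥ(T₁ − T₂) = (3.71)(20.79)(632 − 366.6) = 20464 J.
Work on gas = −W_by = -20464 J.

W ≈ -20.5 kJ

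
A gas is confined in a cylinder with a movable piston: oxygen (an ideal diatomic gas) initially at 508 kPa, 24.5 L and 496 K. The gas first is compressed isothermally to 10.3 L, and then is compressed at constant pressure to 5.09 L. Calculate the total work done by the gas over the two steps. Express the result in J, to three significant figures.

W_total ≈ -17100 J

Step 1 (isothermal): W = P₁V₁ ln(V₂/V₁) = (12446) ln(10.3/24.5) = -10785 J.
After step 1: P = 1208 kPa, V = 10.3 L, T = 496 K.
Step 2 (isobaric): W = PΔV = (1208 kPa)(5.09 − 10.3 L) = -6296 J.
W_total = -10785 − 6296 = -17080 J.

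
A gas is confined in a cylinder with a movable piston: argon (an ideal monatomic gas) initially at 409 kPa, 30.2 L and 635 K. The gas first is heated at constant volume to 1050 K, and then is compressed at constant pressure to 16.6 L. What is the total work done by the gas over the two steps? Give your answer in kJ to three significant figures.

Step 1 (isochoric): W = 0 (constant volume).
After step 1: P = 676.3 kPa (V unchanged).
Step 2 (isobaric): W = PΔV = (676.3 kPa)(16.6 − 30.2 L) = -9198 J.
W_total = 0 − 9198 = -9198 J.

W_total ≈ -9.20 kJ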